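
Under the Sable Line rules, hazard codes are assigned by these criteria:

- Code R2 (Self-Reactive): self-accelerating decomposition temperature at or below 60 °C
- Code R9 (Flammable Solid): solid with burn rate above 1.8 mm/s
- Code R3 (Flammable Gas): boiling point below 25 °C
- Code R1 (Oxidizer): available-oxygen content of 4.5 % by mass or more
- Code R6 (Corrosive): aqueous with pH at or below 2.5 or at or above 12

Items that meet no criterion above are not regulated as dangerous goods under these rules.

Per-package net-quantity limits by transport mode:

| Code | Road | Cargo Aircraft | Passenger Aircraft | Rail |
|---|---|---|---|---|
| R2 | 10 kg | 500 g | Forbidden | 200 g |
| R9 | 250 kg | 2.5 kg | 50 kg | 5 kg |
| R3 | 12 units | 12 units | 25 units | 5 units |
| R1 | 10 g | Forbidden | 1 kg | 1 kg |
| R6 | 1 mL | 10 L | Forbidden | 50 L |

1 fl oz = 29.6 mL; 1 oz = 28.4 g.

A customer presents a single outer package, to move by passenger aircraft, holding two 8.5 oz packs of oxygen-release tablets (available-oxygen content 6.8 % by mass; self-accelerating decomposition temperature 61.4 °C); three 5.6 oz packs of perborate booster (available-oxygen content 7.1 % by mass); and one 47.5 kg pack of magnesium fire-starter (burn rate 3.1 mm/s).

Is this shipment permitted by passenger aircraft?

Yes

With available-oxygen content 6.8 % by mass (≥ 4.5 % by mass), the oxygen-release tablets fall in Code R1.
Available-oxygen content 7.1 % by mass meets the Code R1 criterion (Oxidizer), so the perborate booster is Code R1.
Burn rate 3.1 mm/s meets the Code R9 criterion (Flammable Solid), so the magnesium fire-starter is Code R9.
Code R1 net quantity: (two 8.5 oz packs = 482.8 g) + (three 5.6 oz packs = 477.12 g) = 959.92 g.
959.92 g is within the passenger aircraft limit of 1 kg for Code R1.
Code R9 quantity: 47.5 kg.
That is within the Code R9 passenger aircraft limit of 50 kg.
Every hazard code is within its passenger aircraft limit and no segregation rule is violated.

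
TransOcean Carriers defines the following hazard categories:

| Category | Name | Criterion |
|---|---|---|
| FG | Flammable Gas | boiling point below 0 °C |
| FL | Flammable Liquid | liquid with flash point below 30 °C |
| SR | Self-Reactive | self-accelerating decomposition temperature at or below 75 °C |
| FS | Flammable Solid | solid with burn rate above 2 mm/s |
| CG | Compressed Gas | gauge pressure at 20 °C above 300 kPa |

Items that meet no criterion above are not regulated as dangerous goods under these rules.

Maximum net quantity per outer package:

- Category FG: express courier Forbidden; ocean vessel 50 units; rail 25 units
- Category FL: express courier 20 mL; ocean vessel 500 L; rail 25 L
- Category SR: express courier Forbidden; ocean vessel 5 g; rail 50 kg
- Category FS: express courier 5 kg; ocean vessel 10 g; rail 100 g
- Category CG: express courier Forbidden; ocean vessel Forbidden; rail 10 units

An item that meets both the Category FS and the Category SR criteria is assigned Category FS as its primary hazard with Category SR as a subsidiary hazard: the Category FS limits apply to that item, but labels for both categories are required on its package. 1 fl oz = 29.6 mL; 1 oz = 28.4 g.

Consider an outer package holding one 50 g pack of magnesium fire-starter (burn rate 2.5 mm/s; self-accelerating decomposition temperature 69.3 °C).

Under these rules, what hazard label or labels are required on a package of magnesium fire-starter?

With burn rate 2.5 mm/s (> 2 mm/s), the magnesium fire-starter falls in Category FS.
With self-accelerating decomposition temperature 69.3 °C (≤ 75 °C), the magnesium fire-starter falls in Category SR.
By the precedence rule Category FS is primary and Category SR is subsidiary, and that rule requires both labels on the package.

Category FS and SR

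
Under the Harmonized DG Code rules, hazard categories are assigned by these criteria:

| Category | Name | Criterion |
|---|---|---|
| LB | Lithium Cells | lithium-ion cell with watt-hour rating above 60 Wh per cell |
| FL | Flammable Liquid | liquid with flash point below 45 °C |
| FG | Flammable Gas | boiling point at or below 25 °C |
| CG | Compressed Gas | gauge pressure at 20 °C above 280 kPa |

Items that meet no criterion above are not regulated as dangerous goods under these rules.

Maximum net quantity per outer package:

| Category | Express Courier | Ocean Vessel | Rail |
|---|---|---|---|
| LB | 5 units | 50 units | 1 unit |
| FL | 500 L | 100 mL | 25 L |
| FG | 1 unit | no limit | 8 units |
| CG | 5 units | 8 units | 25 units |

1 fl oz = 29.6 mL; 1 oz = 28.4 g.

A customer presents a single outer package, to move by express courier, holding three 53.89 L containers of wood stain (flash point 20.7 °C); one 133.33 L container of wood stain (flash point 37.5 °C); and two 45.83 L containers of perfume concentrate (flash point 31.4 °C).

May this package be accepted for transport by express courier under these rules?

With flash point 20.7 °C (< 45 °C), the wood stain falls in Category FL.
With flash point 37.5 °C (< 45 °C), the wood stain falls in Category FL.
Perfume concentrate: flash point 31.4 °C < 45 °C → Category FL (Flammable Liquid).
Category FL net quantity: (three 53.89 L containers = 161.67 L) + 133.33 L + (two 45.83 L containers = 91.66 L) = 386.66 L.
That is within the Category FL express courier limit of 500 L.

Yes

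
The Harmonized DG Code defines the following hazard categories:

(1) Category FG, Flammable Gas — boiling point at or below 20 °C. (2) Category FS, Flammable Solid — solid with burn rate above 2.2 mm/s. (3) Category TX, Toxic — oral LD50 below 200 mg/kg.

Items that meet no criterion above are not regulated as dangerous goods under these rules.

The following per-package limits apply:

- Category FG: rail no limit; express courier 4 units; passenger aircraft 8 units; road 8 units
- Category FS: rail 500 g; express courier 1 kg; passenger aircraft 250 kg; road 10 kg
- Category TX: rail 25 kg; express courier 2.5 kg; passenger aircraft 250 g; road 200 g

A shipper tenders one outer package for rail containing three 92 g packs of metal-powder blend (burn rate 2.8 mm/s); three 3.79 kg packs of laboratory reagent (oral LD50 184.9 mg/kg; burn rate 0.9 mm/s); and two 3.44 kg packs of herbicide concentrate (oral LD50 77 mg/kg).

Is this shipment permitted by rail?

Metal-powder blend: burn rate 2.8 mm/s > 2.2 mm/s → Category FS (Flammable Solid).
Oral LD50 184.9 mg/kg meets the Category TX criterion (Toxic), so the laboratory reagent is Category TX.
The herbicide concentrate has oral LD50 77 mg/kg, which is < 200 mg/kg, so it is Category TX (Toxic).
Total Category TX: (three 3.79 kg packs = 11.37 kg) + (two 3.44 kg packs = 6.88 kg) = 18.25 kg.
That is within the Category TX rail limit of 25 kg.
Category FS quantity: three 92 g packs = 276 g.
That is within the Category FS rail limit of 500 g.
Every hazard category is within its rail limit and no segregation rule is violated.

Yes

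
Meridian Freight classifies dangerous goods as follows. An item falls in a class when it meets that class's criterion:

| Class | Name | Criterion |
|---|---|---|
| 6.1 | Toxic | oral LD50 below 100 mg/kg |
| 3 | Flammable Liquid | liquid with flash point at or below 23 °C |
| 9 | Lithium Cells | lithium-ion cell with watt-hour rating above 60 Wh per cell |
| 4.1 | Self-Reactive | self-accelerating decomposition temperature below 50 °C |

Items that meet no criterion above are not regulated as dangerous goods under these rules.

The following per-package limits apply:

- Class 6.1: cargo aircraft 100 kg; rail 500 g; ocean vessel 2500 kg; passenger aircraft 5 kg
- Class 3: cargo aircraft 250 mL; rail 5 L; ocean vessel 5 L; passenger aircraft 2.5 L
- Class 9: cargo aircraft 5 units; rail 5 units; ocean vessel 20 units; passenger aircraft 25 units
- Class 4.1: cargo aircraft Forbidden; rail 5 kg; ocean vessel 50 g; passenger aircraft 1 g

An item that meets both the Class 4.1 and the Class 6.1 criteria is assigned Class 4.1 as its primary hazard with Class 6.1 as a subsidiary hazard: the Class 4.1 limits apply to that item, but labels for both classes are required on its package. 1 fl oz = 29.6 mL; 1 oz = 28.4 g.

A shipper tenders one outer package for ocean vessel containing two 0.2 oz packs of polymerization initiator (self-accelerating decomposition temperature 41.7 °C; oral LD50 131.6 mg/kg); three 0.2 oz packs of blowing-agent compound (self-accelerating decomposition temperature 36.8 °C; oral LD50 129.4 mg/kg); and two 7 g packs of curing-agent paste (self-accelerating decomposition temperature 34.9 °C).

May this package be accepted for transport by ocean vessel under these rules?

With self-accelerating decomposition temperature 41.7 °C (< 50 °C), the polymerization initiator falls in Class 4.1.
Self-accelerating decomposition temperature 36.8 °C meets the Class 4.1 criterion (Self-Reactive), so the blowing-agent compound is Class 4.1.
With self-accelerating decomposition temperature 34.9 °C (< 50 °C), the curing-agent paste falls in Class 4.1.
Class 4.1 net quantity: (two 0.2 oz packs = 11.36 g) + (three 0.2 oz packs = 17.04 g) + (two 7 g packs = 14 g) = 42.4 g.
That is within the Class 4.1 ocean vessel limit of 50 g.

Yes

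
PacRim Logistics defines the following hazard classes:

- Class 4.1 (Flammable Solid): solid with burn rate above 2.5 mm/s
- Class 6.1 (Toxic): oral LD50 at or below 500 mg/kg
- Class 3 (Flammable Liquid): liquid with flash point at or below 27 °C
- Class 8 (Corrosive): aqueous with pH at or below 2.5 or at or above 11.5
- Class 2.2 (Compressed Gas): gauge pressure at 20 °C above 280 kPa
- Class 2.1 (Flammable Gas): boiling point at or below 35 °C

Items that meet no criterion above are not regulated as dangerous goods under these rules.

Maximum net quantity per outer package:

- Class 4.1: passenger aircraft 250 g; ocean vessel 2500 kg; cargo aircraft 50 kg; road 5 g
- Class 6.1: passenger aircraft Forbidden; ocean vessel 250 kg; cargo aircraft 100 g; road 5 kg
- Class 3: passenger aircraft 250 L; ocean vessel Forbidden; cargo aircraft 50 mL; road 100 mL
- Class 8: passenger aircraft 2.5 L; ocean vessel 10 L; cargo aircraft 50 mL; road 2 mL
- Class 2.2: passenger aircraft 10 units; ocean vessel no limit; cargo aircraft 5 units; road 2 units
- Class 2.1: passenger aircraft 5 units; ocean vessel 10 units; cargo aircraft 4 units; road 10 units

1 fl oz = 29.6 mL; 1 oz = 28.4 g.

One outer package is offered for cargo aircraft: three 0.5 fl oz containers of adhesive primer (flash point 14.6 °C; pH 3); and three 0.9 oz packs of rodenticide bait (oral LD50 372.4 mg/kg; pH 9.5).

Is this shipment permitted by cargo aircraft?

Yes

The adhesive primer has flash point 14.6 °C, which is ≤ 27 °C, so it is Class 3 (Flammable Liquid).
With oral LD50 372.4 mg/kg (≤ 500 mg/kg), the rodenticide bait falls in Class 6.1.
Class 3 quantity: three 0.5 fl oz containers = 44.4 mL.
44.4 mL is within the cargo aircraft limit of 50 mL for Class 3.
Class 6.1 quantity: three 0.9 oz packs = 76.68 g.
That is within the Class 6.1 cargo aircraft limit of 100 g.
Every hazard class is within its cargo aircraft limit and no segregation rule is violated.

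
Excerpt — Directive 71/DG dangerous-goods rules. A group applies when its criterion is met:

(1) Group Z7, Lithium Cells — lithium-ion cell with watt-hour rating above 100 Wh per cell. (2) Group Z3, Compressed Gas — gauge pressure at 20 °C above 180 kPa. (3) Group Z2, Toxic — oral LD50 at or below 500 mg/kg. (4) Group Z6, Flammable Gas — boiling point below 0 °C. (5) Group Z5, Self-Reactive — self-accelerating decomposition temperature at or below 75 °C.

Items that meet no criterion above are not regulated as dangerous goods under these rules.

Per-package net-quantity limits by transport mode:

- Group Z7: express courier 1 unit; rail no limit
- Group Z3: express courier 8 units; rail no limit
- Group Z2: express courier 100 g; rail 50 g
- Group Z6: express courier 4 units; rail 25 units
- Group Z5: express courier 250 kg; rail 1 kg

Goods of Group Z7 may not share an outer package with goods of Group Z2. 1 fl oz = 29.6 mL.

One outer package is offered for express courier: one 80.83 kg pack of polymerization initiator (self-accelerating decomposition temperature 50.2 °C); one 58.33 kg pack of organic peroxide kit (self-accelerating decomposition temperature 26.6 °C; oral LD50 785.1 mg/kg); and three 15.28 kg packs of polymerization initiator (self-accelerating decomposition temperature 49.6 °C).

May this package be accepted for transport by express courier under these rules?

With self-accelerating decomposition temperature 50.2 °C (≤ 75 °C), the polymerization initiator falls in Group Z5.
With self-accelerating decomposition temperature 26.6 °C (≤ 75 °C), the organic peroxide kit falls in Group Z5.
With self-accelerating decomposition temperature 49.6 °C (≤ 75 °C), the polymerization initiator falls in Group Z5.
Total Group Z5: 80.83 kg + 58.33 kg + (three 15.28 kg packs = 45.84 kg) = 185 kg.
That is within the Group Z5 express courier limit of 250 kg.

Yes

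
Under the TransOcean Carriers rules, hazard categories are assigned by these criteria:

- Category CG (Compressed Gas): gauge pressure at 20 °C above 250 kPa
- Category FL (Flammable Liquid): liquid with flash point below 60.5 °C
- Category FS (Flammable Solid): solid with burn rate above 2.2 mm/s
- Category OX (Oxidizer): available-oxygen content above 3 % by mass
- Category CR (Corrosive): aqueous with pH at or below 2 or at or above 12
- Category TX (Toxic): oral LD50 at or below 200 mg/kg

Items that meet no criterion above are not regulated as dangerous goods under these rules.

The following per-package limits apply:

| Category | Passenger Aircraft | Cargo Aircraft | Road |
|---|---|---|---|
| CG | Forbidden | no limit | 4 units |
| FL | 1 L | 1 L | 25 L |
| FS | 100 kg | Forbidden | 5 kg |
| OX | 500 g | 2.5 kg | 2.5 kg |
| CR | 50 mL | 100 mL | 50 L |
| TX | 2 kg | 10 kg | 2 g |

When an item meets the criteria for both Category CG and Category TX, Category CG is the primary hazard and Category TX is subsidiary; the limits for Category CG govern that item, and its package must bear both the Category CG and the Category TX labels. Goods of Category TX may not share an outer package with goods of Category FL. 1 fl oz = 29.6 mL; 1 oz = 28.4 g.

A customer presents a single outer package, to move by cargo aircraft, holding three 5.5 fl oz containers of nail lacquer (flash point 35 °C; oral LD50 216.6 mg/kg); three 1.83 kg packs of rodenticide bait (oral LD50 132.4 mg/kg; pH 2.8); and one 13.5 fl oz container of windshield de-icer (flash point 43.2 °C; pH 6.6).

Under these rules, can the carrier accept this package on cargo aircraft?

No

Nail lacquer: flash point 35 °C < 60.5 °C → Category FL (Flammable Liquid).
Rodenticide bait: oral LD50 132.4 mg/kg ≤ 200 mg/kg → Category TX (Toxic).
The windshield de-icer has flash point 43.2 °C, which is < 60.5 °C, so it is Category FL (Flammable Liquid).
Category TX quantity: three 1.83 kg packs = 5.49 kg.
5.49 kg is within the cargo aircraft limit of 10 kg for Category TX.
Total Category FL: (three 5.5 fl oz containers = 488.4 mL) + (one 13.5 fl oz container = 399.6 mL) = 888 mL.
888 mL is within the cargo aircraft limit of 1 L for Category FL.
Category TX and Category FL may not share an outer package.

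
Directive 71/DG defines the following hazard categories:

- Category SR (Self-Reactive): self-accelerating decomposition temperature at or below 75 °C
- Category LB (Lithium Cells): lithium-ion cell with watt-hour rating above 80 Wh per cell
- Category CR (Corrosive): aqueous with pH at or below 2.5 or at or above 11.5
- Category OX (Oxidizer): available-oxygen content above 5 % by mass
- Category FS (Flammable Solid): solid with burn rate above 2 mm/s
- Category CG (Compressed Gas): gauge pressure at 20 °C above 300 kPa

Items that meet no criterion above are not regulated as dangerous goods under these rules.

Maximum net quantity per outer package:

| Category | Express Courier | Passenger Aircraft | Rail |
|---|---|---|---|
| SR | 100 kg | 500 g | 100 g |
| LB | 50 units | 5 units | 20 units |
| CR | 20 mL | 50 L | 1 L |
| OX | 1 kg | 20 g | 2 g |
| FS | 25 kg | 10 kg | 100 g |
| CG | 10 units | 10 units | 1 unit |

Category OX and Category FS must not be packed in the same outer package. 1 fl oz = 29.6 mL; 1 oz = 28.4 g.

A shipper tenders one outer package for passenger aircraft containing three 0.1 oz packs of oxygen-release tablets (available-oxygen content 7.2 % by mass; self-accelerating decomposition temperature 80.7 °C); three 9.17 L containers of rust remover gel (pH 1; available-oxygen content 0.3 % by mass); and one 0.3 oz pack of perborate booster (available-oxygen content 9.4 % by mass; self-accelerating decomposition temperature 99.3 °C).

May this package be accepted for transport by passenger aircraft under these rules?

Oxygen-release tablets: available-oxygen content 7.2 % by mass > 5 % by mass → Category OX (Oxidizer).
With pH 1 (≤ 2.5), the rust remover gel falls in Category CR.
With available-oxygen content 9.4 % by mass (> 5 % by mass), the perborate booster falls in Category OX.
Category OX net quantity: (three 0.1 oz packs = 8.52 g) + (one 0.3 oz pack = 8.52 g) = 17.04 g.
17.04 g is within the passenger aircraft limit of 20 g for Category OX.
Category CR quantity: three 9.17 L containers = 27.51 L.
27.51 L is within the passenger aircraft limit of 50 L for Category CR.
The segregation rule (Category OX with Category FS) does not apply to Category OX with Category CR.
Every hazard category is within its passenger aircraft limit and no segregation rule is violated.

Yes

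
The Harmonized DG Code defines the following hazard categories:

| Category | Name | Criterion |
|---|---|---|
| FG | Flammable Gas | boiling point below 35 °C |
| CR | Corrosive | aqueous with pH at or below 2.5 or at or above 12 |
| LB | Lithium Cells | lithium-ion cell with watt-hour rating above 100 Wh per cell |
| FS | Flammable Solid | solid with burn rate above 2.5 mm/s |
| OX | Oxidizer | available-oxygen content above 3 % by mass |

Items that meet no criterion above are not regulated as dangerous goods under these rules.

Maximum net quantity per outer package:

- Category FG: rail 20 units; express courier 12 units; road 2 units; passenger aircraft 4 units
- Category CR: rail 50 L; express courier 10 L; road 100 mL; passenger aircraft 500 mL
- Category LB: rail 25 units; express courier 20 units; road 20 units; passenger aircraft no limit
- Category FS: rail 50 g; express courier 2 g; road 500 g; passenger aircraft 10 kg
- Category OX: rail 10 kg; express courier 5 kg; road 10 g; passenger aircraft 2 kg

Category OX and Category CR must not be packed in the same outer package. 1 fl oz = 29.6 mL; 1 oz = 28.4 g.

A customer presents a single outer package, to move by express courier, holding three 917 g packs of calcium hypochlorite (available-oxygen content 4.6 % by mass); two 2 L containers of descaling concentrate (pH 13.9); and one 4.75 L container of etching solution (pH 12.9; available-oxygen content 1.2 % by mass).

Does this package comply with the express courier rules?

No

Calcium hypochlorite: available-oxygen content 4.6 % by mass > 3 % by mass → Category OX (Oxidizer).
Descaling concentrate: pH 13.9 ≥ 12 → Category CR (Corrosive).
The etching solution has pH 12.9, which is ≥ 12, so it is Category CR (Corrosive).
Category OX quantity: three 917 g packs = 2.751 kg.
2.751 kg ≤ 5 kg (express courier limit, Category OX) — within limit.
Category CR net quantity: (two 2 L containers = 4 L) + 4.75 L = 8.75 L.
That is within the Category CR express courier limit of 10 L.
Category OX and Category CR may not share an outer package.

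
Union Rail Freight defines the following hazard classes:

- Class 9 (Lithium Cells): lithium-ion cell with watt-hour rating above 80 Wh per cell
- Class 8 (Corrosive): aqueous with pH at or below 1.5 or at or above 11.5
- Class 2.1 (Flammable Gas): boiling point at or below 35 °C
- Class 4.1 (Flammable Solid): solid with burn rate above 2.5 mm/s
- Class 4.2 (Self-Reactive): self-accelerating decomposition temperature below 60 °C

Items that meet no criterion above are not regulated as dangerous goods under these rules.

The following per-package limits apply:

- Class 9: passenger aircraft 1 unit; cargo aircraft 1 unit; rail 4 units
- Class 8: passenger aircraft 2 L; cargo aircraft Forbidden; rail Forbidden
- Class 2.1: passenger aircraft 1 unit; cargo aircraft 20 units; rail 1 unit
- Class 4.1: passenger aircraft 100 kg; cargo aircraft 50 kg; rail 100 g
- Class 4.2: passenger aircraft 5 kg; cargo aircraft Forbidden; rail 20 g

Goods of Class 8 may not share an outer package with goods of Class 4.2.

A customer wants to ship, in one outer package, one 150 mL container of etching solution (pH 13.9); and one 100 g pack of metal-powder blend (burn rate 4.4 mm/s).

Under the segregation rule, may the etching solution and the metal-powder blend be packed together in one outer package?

Yes

The etching solution has pH 13.9, which is ≥ 11.5, so it is Class 8 (Corrosive).
Burn rate 4.4 mm/s meets the Class 4.1 criterion (Flammable Solid), so the metal-powder blend is Class 4.1.
No segregation rule bars Class 8 with Class 4.1.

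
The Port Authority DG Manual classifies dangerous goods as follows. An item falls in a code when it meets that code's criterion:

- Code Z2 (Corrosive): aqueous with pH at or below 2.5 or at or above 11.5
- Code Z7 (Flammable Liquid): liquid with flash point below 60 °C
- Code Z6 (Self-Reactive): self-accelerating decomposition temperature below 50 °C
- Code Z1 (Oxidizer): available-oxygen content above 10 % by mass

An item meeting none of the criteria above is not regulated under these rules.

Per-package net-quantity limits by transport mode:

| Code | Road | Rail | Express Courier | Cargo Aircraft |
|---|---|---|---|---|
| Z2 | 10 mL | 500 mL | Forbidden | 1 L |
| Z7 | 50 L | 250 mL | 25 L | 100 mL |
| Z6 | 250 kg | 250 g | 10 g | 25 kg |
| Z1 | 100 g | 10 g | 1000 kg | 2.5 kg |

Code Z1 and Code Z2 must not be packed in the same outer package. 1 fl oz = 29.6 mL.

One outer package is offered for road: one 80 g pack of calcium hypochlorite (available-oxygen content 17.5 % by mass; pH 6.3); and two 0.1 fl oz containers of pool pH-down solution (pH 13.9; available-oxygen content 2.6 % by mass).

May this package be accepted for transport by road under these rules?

The calcium hypochlorite has available-oxygen content 17.5 % by mass, which is > 10 % by mass, so it is Code Z1 (Oxidizer).
With pH 13.9 (≥ 11.5), the pool pH-down solution falls in Code Z2.
Code Z1 quantity: 80 g.
80 g is within the road limit of 100 g for Code Z1.
Code Z2 quantity: two 0.1 fl oz containers = 5.92 mL.
5.92 mL ≤ 10 mL (road limit, Code Z2) — within limit.
Code Z1 and Code Z2 may not share an outer package.

No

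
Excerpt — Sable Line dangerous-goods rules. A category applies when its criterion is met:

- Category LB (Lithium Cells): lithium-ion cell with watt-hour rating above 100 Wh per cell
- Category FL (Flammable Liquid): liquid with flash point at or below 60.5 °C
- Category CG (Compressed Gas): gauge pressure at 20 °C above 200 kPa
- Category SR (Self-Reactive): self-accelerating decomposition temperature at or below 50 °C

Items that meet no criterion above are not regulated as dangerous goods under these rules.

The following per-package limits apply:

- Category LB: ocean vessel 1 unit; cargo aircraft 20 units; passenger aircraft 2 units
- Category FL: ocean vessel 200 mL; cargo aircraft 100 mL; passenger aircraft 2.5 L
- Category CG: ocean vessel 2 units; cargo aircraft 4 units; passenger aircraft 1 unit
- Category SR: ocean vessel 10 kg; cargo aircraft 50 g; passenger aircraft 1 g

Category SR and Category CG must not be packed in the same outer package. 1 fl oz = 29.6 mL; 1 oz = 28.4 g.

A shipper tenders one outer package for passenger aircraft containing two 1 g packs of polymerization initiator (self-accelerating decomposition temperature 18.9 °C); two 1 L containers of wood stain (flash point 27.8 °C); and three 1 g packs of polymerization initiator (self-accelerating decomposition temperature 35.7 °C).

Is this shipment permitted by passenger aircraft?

No

Polymerization initiator: self-accelerating decomposition temperature 18.9 °C ≤ 50 °C → Category SR (Self-Reactive).
Wood stain: flash point 27.8 °C ≤ 60.5 °C → Category FL (Flammable Liquid).
Polymerization initiator: self-accelerating decomposition temperature 35.7 °C ≤ 50 °C → Category SR (Self-Reactive).
Category SR net quantity: (two 1 g packs = 2 g) + (three 1 g packs = 3 g) = 5 g.
That exceeds the Category SR passenger aircraft limit of 1 g.
Category FL quantity: two 1 L containers = 2 L.
2 L ≤ 2.5 L (passenger aircraft limit, Category FL) — within limit.
The segregation rule (Category SR with Category CG) does not apply to Category SR with Category FL.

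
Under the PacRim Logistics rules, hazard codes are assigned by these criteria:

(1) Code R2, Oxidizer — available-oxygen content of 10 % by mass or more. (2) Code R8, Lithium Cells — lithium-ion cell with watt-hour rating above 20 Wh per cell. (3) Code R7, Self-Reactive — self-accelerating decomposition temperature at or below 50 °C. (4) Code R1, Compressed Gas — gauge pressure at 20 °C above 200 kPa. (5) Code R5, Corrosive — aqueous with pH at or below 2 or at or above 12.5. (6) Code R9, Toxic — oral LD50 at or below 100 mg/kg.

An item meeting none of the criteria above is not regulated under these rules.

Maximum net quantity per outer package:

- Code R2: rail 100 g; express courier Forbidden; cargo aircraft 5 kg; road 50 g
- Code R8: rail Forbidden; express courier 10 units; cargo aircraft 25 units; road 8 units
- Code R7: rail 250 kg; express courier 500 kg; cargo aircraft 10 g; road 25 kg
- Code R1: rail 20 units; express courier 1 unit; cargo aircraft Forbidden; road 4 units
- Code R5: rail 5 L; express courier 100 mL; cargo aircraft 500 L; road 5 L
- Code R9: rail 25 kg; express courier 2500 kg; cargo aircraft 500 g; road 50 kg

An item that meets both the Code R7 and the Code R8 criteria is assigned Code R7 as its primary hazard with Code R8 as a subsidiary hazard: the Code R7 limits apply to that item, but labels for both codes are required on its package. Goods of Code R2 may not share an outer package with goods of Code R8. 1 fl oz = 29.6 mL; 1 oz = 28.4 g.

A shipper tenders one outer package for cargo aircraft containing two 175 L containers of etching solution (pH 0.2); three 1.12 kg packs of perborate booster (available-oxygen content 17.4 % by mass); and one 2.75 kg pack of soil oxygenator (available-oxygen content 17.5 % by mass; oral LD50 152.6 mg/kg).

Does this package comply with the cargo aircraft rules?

No

The etching solution has pH 0.2, which is ≤ 2, so it is Code R5 (Corrosive).
Available-oxygen content 17.4 % by mass meets the Code R2 criterion (Oxidizer), so the perborate booster is Code R2.
Soil oxygenator: available-oxygen content 17.5 % by mass ≥ 10 % by mass → Code R2 (Oxidizer).
Code R2 net quantity: (three 1.12 kg packs = 3.36 kg) + 2.75 kg = 6.11 kg.
That exceeds the Code R2 cargo aircraft limit of 5 kg.
Code R5 quantity: two 175 L containers = 350 L.
350 L ≤ 500 L (cargo aircraft limit, Code R5) — within limit.
The segregation rule (Code R2 with Code R8) does not apply to Code R2 with Code R5.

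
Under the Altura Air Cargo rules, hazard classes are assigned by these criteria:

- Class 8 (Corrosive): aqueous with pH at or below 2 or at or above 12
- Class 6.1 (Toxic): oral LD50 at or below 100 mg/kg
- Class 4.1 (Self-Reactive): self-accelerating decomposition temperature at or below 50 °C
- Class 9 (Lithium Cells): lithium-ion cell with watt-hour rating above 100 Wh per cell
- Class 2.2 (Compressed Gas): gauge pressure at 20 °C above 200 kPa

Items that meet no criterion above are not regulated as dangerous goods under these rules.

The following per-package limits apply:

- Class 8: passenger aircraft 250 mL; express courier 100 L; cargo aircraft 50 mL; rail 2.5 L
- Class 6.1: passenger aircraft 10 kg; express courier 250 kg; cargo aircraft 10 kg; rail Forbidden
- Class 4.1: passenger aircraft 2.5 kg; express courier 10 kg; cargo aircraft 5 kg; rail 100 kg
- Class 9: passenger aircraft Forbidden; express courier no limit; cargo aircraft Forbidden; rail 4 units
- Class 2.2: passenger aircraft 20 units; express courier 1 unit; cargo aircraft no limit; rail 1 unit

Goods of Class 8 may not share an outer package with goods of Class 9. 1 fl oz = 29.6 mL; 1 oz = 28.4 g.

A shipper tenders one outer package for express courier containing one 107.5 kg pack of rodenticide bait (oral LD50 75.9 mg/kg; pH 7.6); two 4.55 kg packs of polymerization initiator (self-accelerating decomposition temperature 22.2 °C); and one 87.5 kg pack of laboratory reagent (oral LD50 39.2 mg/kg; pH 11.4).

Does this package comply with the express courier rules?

The rodenticide bait has oral LD50 75.9 mg/kg, which is ≤ 100 mg/kg, so it is Class 6.1 (Toxic).
Polymerization initiator: self-accelerating decomposition temperature 22.2 °C ≤ 50 °C → Class 4.1 (Self-Reactive).
Oral LD50 39.2 mg/kg meets the Class 6.1 criterion (Toxic), so the laboratory reagent is Class 6.1.
Total Class 6.1: 107.5 kg + 87.5 kg = 195 kg.
That is within the Class 6.1 express courier limit of 250 kg.
Class 4.1 quantity: two 4.55 kg packs = 9.1 kg.
9.1 kg is within the express courier limit of 10 kg for Class 4.1.
The segregation rule (Class 8 with Class 9) does not apply to Class 6.1 with Class 4.1.
Every hazard class is within its express courier limit and no segregation rule is violated.

Yes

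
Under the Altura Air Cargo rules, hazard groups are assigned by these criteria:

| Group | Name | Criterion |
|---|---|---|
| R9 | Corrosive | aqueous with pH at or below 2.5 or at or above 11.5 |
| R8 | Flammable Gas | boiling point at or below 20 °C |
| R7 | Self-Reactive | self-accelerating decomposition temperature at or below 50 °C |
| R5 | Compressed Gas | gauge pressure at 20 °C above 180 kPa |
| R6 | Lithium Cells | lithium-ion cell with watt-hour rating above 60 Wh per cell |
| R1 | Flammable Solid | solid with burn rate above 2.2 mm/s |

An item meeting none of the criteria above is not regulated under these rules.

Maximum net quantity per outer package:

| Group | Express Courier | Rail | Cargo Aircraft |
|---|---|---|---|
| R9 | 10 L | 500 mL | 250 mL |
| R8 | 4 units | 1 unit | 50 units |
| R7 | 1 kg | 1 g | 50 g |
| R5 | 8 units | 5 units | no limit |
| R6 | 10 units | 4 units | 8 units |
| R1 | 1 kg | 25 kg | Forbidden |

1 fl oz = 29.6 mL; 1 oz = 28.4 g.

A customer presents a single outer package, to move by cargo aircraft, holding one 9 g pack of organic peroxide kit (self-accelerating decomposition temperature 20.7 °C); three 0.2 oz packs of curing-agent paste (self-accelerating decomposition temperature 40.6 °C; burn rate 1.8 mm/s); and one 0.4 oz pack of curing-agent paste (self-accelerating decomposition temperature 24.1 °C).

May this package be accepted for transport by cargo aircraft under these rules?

With self-accelerating decomposition temperature 20.7 °C (≤ 50 °C), the organic peroxide kit falls in Group R7.
The curing-agent paste has self-accelerating decomposition temperature 40.6 °C, which is ≤ 50 °C, so it is Group R7 (Self-Reactive).
With self-accelerating decomposition temperature 24.1 °C (≤ 50 °C), the curing-agent paste falls in Group R7.
Total Group R7: 9 g + (three 0.2 oz packs = 17.04 g) + (one 0.4 oz pack = 11.36 g) = 37.4 g.
37.4 g is within the cargo aircraft limit of 50 g for Group R7.

Yes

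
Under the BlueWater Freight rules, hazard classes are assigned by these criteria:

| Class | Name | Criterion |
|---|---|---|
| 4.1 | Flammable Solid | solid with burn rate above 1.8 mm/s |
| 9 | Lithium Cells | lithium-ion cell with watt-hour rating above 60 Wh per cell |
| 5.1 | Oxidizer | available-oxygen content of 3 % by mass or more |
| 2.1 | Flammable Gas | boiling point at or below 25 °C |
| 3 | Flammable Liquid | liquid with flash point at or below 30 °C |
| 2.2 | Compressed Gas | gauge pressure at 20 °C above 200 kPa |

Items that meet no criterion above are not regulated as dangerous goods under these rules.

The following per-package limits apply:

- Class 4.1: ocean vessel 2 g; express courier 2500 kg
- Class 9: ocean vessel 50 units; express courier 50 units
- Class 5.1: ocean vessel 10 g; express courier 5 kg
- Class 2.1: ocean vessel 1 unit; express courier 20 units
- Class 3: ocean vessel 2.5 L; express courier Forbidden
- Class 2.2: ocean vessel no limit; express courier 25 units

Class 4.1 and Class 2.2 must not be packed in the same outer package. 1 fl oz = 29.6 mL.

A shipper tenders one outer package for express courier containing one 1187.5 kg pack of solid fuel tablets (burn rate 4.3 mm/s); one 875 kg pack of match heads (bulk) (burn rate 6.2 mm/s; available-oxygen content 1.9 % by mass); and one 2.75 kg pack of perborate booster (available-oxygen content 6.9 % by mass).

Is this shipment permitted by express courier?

With burn rate 4.3 mm/s (> 1.8 mm/s), the solid fuel tablets fall in Class 4.1.
Burn rate 6.2 mm/s meets the Class 4.1 criterion (Flammable Solid), so the match heads (bulk) are Class 4.1.
With available-oxygen content 6.9 % by mass (≥ 3 % by mass), the perborate booster falls in Class 5.1.
Total Class 4.1: 1187.5 kg + 875 kg = 2062.5 kg.
That is within the Class 4.1 express courier limit of 2500 kg.
Class 5.1 quantity: 2.75 kg.
2.75 kg is within the express courier limit of 5 kg for Class 5.1.
The segregation rule (Class 4.1 with Class 2.2) does not apply to Class 4.1 with Class 5.1.
Every hazard class is within its express courier limit and no segregation rule is violated.

Yes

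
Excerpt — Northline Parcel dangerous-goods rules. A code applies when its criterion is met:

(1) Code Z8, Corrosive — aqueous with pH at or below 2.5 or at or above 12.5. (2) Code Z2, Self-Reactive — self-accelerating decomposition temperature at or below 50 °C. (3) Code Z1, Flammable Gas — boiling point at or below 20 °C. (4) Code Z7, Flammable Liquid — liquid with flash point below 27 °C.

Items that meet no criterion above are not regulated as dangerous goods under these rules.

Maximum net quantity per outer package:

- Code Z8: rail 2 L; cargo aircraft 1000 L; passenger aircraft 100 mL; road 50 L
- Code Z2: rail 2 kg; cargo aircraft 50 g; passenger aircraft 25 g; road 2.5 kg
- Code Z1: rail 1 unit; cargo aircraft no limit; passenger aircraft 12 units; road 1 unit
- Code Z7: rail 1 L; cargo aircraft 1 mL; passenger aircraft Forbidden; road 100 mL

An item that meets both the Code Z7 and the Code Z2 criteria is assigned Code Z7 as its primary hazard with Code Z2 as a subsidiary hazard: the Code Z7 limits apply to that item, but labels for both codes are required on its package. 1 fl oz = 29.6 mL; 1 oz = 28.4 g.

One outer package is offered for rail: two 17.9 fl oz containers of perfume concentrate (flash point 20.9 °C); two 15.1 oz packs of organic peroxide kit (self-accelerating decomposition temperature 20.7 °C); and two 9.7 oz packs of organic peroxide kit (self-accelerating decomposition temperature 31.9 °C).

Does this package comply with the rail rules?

No

The perfume concentrate has flash point 20.9 °C, which is < 27 °C, so it is Code Z7 (Flammable Liquid).
The organic peroxide kit has self-accelerating decomposition temperature 20.7 °C, which is ≤ 50 °C, so it is Code Z2 (Self-Reactive).
With self-accelerating decomposition temperature 31.9 °C (≤ 50 °C), the organic peroxide kit falls in Code Z2.
Total Code Z2: (two 15.1 oz packs = 857.68 g) + (two 9.7 oz packs = 550.96 g) = 1408.64 g.
1408.64 g is within the rail limit of 2 kg for Code Z2.
Code Z7 quantity: two 17.9 fl oz containers = 1059.68 mL.
1059.68 mL > 1 L (rail limit, Code Z7) — over the limit.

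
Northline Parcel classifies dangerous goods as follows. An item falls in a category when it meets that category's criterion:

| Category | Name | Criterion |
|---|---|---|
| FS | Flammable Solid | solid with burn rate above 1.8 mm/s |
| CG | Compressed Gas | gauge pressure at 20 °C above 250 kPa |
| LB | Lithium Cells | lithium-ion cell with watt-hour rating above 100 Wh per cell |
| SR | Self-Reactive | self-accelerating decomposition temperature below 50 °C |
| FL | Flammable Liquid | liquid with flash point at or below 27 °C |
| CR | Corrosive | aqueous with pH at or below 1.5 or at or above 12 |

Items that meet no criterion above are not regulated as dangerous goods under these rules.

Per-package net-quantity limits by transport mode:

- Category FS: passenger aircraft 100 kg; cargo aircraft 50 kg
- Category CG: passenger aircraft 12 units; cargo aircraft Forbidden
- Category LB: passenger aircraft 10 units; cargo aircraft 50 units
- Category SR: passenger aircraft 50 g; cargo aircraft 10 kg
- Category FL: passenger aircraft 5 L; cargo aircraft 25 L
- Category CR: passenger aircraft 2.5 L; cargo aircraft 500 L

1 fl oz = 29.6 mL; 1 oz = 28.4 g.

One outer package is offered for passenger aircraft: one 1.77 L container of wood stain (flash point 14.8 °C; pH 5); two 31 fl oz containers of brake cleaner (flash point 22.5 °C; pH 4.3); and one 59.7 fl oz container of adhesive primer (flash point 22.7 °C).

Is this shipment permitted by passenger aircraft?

No

Wood stain: flash point 14.8 °C ≤ 27 °C → Category FL (Flammable Liquid).
Brake cleaner: flash point 22.5 °C ≤ 27 °C → Category FL (Flammable Liquid).
With flash point 22.7 °C (≤ 27 °C), the adhesive primer falls in Category FL.
Total Category FL: 1.77 L + (two 31 fl oz containers = 1835.2 mL) + (one 59.7 fl oz container = 1767.12 mL) = 5372.32 mL.
That exceeds the Category FL passenger aircraft limit of 5 L.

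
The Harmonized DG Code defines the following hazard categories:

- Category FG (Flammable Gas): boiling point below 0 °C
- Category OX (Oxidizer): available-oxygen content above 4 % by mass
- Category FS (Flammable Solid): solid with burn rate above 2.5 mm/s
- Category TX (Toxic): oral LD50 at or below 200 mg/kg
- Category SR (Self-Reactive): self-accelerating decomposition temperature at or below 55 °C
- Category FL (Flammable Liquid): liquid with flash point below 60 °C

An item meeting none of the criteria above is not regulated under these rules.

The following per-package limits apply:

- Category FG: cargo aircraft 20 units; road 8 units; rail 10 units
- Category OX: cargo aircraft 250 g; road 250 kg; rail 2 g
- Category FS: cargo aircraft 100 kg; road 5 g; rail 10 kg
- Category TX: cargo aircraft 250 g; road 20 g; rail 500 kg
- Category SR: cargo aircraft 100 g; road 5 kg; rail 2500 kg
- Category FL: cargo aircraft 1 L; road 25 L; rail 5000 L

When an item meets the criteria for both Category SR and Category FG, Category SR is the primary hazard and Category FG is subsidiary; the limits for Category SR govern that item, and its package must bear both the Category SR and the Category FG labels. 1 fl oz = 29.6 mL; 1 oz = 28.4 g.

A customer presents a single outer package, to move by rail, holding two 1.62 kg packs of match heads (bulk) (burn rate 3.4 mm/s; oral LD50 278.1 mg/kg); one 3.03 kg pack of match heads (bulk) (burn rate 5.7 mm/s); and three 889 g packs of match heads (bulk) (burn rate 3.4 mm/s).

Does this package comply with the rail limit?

Yes

Burn rate 3.4 mm/s meets the Category FS criterion (Flammable Solid), so the match heads (bulk) are Category FS.
The match heads (bulk) have burn rate 5.7 mm/s, which is > 2.5 mm/s, so they are Category FS (Flammable Solid).
Match heads (bulk): burn rate 3.4 mm/s > 2.5 mm/s → Category FS (Flammable Solid).
Total Category FS: (two 1.62 kg packs = 3.24 kg) + 3.03 kg + (three 889 g packs = 2.667 kg) = 8.937 kg.
8.937 kg is within the rail limit of 10 kg for Category FS.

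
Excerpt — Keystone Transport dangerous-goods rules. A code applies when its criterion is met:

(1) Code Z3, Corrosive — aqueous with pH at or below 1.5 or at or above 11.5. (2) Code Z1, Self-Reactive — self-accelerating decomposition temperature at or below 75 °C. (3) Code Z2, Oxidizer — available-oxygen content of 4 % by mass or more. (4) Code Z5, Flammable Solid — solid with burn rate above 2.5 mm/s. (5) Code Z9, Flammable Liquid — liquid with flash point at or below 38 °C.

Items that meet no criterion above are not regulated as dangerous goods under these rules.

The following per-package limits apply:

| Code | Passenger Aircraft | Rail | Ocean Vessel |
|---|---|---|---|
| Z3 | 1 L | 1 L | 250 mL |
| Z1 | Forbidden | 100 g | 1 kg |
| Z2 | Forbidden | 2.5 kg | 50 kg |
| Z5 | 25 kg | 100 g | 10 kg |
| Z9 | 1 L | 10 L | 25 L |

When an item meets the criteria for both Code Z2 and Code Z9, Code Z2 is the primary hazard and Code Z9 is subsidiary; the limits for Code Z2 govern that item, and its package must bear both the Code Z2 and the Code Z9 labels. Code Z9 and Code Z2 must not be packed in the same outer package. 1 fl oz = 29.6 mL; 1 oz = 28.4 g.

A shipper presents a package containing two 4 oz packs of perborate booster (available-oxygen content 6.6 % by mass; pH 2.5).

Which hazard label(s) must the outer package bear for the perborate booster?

Code Z2

Perborate booster: available-oxygen content 6.6 % by mass ≥ 4 % by mass → Code Z2 (Oxidizer).
Only the Code Z2 label is required.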